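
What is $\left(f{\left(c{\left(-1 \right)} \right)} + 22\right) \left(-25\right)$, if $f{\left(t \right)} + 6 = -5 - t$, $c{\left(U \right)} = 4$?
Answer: $-175$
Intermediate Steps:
$f{\left(t \right)} = -11 - t$ ($f{\left(t \right)} = -6 - \left(5 + t\right) = -11 - t$)
$\left(f{\left(c{\left(-1 \right)} \right)} + 22\right) \left(-25\right) = \left(\left(-11 - 4\right) + 22\right) \left(-25\right) = \left(-15 + 22\right) \left(-25\right) = 7 \left(-25\right) = -175$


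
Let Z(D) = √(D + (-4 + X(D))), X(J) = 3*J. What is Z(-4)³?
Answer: -40*I*√5 ≈ -89.443*I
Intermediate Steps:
Z(D) = √(-4 + 4*D) (Z(D) = √(D + (-4 + 3*D)) = √(-4 + 4*D))
Z(-4)³ = (2*√(-1 - 4))³ = (2*√(-5))³ = (2*(I*√5))³ = (2*I*√5)³ = -40*I*√5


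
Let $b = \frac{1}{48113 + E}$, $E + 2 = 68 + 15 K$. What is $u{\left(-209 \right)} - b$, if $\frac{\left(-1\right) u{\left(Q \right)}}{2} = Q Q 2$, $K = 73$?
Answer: $- \frac{8609350377}{49274} \approx -1.7472 \cdot 10^{5}$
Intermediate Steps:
$E = 1161$ ($E = -2 + \left(68 + 15 \cdot 73\right) = -2 + \left(68 + 1095\right) = -2 + 1163 = 1161$)
$u{\left(Q \right)} = - 4 Q^{2}$ ($u{\left(Q \right)} = - 2 Q Q 2 = - 2 Q^{2} \cdot 2 = - 2 \cdot 2 Q^{2} = - 4 Q^{2}$)
$b = \frac{1}{49274}$ ($b = \frac{1}{48113 + 1161} = \frac{1}{49274} \approx 2.0295 \cdot 10^{-5}$)
$u{\left(-209 \right)} - b = - 4 \left(-209\right)^{2} - \frac{1}{49274} = \left(-4\right) 43681 - \frac{1}{49274} = -174724 - \frac{1}{49274} = - \frac{8609350377}{49274}$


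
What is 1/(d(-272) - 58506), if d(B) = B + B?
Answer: -1/59050 ≈ -1.6935e-5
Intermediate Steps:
d(B) = 2*B
1/(d(-272) - 58506) = 1/(2*(-272) - 58506) = 1/(-544 - 58506) = 1/(-59050) = -1/59050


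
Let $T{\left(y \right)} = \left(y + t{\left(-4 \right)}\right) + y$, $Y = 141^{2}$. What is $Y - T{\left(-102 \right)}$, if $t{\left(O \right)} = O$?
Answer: $20089$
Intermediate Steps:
$Y = 19881$
$T{\left(y \right)} = -4 + 2 y$ ($T{\left(y \right)} = \left(y - 4\right) + y = \left(-4 + y\right) + y = -4 + 2 y$)
$Y - T{\left(-102 \right)} = 19881 - \left(-4 + 2 \left(-102\right)\right) = 19881 - \left(-4 - 204\right) = 19881 - -208 = 19881 + 208 = 20089$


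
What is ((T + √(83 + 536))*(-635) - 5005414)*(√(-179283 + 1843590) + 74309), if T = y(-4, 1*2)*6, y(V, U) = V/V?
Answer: -(74309 + 27*√2283)*(5009224 + 635*√619) ≈ -3.7989e+11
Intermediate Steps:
y(V, U) = 1
T = 6 (T = 1*6 = 6)
((T + √(83 + 536))*(-635) - 5005414)*(√(-179283 + 1843590) + 74309) = ((6 + √(83 + 536))*(-635) - 5005414)*(√(-179283 + 1843590) + 74309) = ((6 + √619)*(-635) - 5005414)*(√1664307 + 74309) = ((-3810 - 635*√619) - 5005414)*(27*√2283 + 74309) = (-5009224 - 635*√619)*(74309 + 27*√2283)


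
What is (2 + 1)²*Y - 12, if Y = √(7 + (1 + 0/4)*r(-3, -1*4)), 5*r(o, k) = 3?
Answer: -12 + 9*√190/5 ≈ 12.811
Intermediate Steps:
r(o, k) = ⅗ (r(o, k) = (⅕)*3 = ⅗)
Y = √190/5 (Y = √(7 + (1 + 0/4)*(⅗)) = √(7 + (1 + 0*(¼))*(⅗)) = √(7 + (1 + 0)*(⅗)) = √(7 + 1*(⅗)) = √(7 + ⅗) = √(38/5) = √190/5 ≈ 2.7568)
(2 + 1)²*Y - 12 = (2 + 1)²*(√190/5) - 12 = 3²*(√190/5) - 12 = 9*(√190/5) - 12 = 9*√190/5 - 12 = -12 + 9*√190/5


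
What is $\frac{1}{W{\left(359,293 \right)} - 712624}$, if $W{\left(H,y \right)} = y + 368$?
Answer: $- \frac{1}{711963} \approx -1.4046 \cdot 10^{-6}$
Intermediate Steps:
$W{\left(H,y \right)} = 368 + y$
$\frac{1}{W{\left(359,293 \right)} - 712624} = \frac{1}{\left(368 + 293\right) - 712624} = \frac{1}{661 - 712624} = \frac{1}{-711963} = - \frac{1}{711963}$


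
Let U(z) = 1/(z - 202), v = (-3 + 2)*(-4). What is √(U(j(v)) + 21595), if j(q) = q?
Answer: √94067798/66 ≈ 146.95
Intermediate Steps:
v = 4 (v = -1*(-4) = 4)
U(z) = 1/(-202 + z)
√(U(j(v)) + 21595) = √(1/(-202 + 4) + 21595) = √(1/(-198) + 21595) = √(-1/198 + 21595) = √(4275809/198) = √94067798/66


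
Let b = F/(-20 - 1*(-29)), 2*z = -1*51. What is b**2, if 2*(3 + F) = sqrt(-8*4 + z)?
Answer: (12 - I*sqrt(230))**2/1296 ≈ -0.066358 - 0.28085*I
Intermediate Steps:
z = -51/2 (z = (-1*51)/2 = (1/2)*(-51) = -51/2 ≈ -25.500)
F = -3 + I*sqrt(230)/4 (F = -3 + sqrt(-8*4 - 51/2)/2 = -3 + sqrt(-32 - 51/2)/2 = -3 + sqrt(-115/2)/2 = -3 + (I*sqrt(230)/2)/2 = -3 + I*sqrt(230)/4 ≈ -3.0 + 3.7914*I)
b = -1/3 + I*sqrt(230)/36 (b = (-3 + I*sqrt(230)/4)/(-20 - 1*(-29)) = (-3 + I*sqrt(230)/4)/(-20 + 29) = (-3 + I*sqrt(230)/4)/9 = (-3 + I*sqrt(230)/4)*(1/9) = -1/3 + I*sqrt(230)/36 ≈ -0.33333 + 0.42127*I)
b**2 = (-1/3 + I*sqrt(230)/36)**2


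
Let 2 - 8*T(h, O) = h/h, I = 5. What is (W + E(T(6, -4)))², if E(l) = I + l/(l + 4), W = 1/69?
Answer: 14661241/576081 ≈ 25.450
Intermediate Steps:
W = 1/69 ≈ 0.014493
T(h, O) = ⅛ (T(h, O) = ¼ - h/(8*h) = ¼ - ⅛*1 = ¼ - ⅛ = ⅛)
E(l) = 5 + l/(4 + l) (E(l) = 5 + l/(l + 4) = 5 + l/(4 + l))
(W + E(T(6, -4)))² = (1/69 + 2*(10 + 3*(⅛))/(4 + ⅛))² = (1/69 + 2*(10 + 3/8)/(33/8))² = (1/69 + 2*(8/33)*(83/8))² = (1/69 + 166/33)² = (3829/759)² = 14661241/576081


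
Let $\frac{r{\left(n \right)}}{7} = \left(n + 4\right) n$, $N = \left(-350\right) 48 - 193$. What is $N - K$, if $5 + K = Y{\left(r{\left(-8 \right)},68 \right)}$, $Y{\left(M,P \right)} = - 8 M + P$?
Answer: $-15264$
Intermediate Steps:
$N = -16993$ ($N = -16800 - 193 = -16993$)
$r{\left(n \right)} = 7 n \left(4 + n\right)$ ($r{\left(n \right)} = 7 \left(n + 4\right) n = 7 \left(4 + n\right) n = 7 n \left(4 + n\right)$)
$Y{\left(M,P \right)} = P - 8 M$
$K = -1729$ ($K = -5 + \left(68 - 8 \cdot 7 \left(-8\right) \left(4 - 8\right)\right) = -5 + \left(68 - 8 \cdot 7 \left(-8\right) \left(-4\right)\right) = -5 + \left(68 - 1792\right) = -5 - 1724 = -1729$)
$N - K = -16993 - -1729 = -16993 + 1729 = -15264$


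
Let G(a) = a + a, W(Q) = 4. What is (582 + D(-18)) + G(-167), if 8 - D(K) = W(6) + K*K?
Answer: -72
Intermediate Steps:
G(a) = 2*a
D(K) = 4 - K² (D(K) = 8 - (4 + K*K) = 8 - (4 + K²) = 8 + (-4 - K²) = 4 - K²)
(582 + D(-18)) + G(-167) = (582 + (4 - 1*(-18)²)) + 2*(-167) = (582 + (4 - 1*324)) - 334 = (582 + (4 - 324)) - 334 = (582 - 320) - 334 = 262 - 334 = -72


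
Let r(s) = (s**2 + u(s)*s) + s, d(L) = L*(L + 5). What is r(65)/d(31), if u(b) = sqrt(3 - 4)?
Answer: 715/186 + 65*I/1116 ≈ 3.8441 + 0.058244*I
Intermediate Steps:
u(b) = I (u(b) = sqrt(-1) = I)
d(L) = L*(5 + L)
r(s) = s + s**2 + I*s (r(s) = (s**2 + I*s) + s = s + s**2 + I*s)
r(65)/d(31) = (65*(1 + I + 65))/((31*(5 + 31))) = (65*(66 + I))/((31*36)) = (4290 + 65*I)/1116 = (4290 + 65*I)*(1/1116) = 715/186 + 65*I/1116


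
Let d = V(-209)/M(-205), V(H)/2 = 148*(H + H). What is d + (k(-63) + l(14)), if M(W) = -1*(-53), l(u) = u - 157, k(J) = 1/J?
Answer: -8272394/3339 ≈ -2477.5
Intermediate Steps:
l(u) = -157 + u
V(H) = 592*H (V(H) = 2*(148*(H + H)) = 2*(148*(2*H)) = 2*(296*H) = 592*H)
M(W) = 53
d = -123728/53 (d = (592*(-209))/53 = -123728*1/53 = -123728/53 ≈ -2334.5)
d + (k(-63) + l(14)) = -123728/53 + (1/(-63) + (-157 + 14)) = -123728/53 + (-1/63 - 143) = -123728/53 - 9010/63 = -8272394/3339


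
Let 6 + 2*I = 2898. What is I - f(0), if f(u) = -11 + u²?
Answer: 1457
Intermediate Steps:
I = 1446 (I = -3 + (½)*2898 = -3 + 1449 = 1446)
I - f(0) = 1446 - (-11 + 0²) = 1446 - (-11 + 0) = 1446 - 1*(-11) = 1446 + 11 = 1457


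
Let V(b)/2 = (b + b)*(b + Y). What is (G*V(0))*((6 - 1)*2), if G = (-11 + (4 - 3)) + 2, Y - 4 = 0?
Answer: 0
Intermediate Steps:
Y = 4 (Y = 4 + 0 = 4)
V(b) = 4*b*(4 + b) (V(b) = 2*((b + b)*(b + 4)) = 2*((2*b)*(4 + b)) = 2*(2*b*(4 + b)) = 4*b*(4 + b))
G = -8 (G = (-11 + 1) + 2 = -10 + 2 = -8)
(G*V(0))*((6 - 1)*2) = (-32*0*(4 + 0))*((6 - 1)*2) = (-32*0*4)*(5*2) = -8*0*10 = 0*10 = 0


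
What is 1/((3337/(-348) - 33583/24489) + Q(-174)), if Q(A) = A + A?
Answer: -2840724/1019707511 ≈ -0.0027858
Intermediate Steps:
Q(A) = 2*A
1/((3337/(-348) - 33583/24489) + Q(-174)) = 1/((3337/(-348) - 33583/24489) + 2*(-174)) = 1/((3337*(-1/348) - 33583*1/24489) - 348) = 1/((-3337/348 - 33583/24489) - 348) = 1/(-31135559/2840724 - 348) = 1/(-1019707511/2840724) = -2840724/1019707511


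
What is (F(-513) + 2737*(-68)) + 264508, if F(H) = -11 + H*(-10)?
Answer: 83511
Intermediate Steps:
F(H) = -11 - 10*H
(F(-513) + 2737*(-68)) + 264508 = ((-11 - 10*(-513)) + 2737*(-68)) + 264508 = ((-11 + 5130) - 186116) + 264508 = (5119 - 186116) + 264508 = -180997 + 264508 = 83511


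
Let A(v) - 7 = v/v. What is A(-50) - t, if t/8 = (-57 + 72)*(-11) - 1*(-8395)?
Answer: -65832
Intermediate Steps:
A(v) = 8 (A(v) = 7 + v/v = 7 + 1 = 8)
t = 65840 (t = 8*((-57 + 72)*(-11) - 1*(-8395)) = 8*(15*(-11) + 8395) = 8*(-165 + 8395) = 8*8230 = 65840)
A(-50) - t = 8 - 1*65840 = 8 - 65840 = -65832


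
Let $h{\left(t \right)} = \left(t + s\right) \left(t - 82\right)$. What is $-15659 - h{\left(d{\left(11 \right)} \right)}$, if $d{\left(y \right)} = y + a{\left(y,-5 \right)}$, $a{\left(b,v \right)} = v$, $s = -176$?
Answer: $-28579$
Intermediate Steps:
$d{\left(y \right)} = -5 + y$ ($d{\left(y \right)} = y - 5 = -5 + y$)
$h{\left(t \right)} = \left(-176 + t\right) \left(-82 + t\right)$ ($h{\left(t \right)} = \left(t - 176\right) \left(t - 82\right) = \left(-176 + t\right) \left(-82 + t\right)$)
$-15659 - h{\left(d{\left(11 \right)} \right)} = -15659 - \left(14432 + \left(-5 + 11\right)^{2} - 258 \left(-5 + 11\right)\right) = -15659 - \left(14432 + 6^{2} - 1548\right) = -15659 - \left(14432 + 36 - 1548\right) = -15659 - 12920 = -28579$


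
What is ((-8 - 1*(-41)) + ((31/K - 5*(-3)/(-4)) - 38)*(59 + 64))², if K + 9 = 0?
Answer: 4397148721/144 ≈ 3.0536e+7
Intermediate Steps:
K = -9 (K = -9 + 0 = -9)
((-8 - 1*(-41)) + ((31/K - 5*(-3)/(-4)) - 38)*(59 + 64))² = ((-8 - 1*(-41)) + ((31/(-9) - 5*(-3)/(-4)) - 38)*(59 + 64))² = ((-8 + 41) + ((31*(-⅑) + 15*(-¼)) - 38)*123)² = (33 + ((-31/9 - 15/4) - 38)*123)² = (33 + (-259/36 - 38)*123)² = (33 - 1627/36*123)² = (33 - 66707/12)² = (-66311/12)² = 4397148721/144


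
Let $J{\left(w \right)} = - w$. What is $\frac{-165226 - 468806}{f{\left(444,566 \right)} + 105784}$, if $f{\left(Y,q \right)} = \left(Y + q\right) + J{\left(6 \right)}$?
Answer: $- \frac{52836}{8899} \approx -5.9373$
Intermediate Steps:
$f{\left(Y,q \right)} = -6 + Y + q$ ($f{\left(Y,q \right)} = \left(Y + q\right) - 6 = -6 + Y + q$)
$\frac{-165226 - 468806}{f{\left(444,566 \right)} + 105784} = \frac{-165226 - 468806}{\left(-6 + 444 + 566\right) + 105784} = - \frac{634032}{1004 + 105784} = - \frac{634032}{106788} = \left(-634032\right) \frac{1}{106788} = - \frac{52836}{8899}$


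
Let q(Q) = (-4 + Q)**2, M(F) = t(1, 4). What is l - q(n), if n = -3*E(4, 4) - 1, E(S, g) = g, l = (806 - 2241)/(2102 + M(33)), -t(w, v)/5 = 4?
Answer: -603133/2082 ≈ -289.69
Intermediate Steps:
t(w, v) = -20 (t(w, v) = -5*4 = -20)
M(F) = -20
l = -1435/2082 (l = (806 - 2241)/(2102 - 20) = -1435/2082 ≈ -0.68924)
n = -13 (n = -3*4 - 1 = -12 - 1 = -13)
l - q(n) = -1435/2082 - (-4 - 13)**2 = -1435/2082 - 1*(-17)**2 = -1435/2082 - 1*289 = -1435/2082 - 289 = -603133/2082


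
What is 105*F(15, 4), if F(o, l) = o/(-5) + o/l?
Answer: 315/4 ≈ 78.750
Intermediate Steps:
F(o, l) = -o/5 + o/l (F(o, l) = o*(-1/5) + o/l = -o/5 + o/l)
105*F(15, 4) = 105*(-1/5*15 + 15/4) = 105*(-3 + 15*(1/4)) = 105*(-3 + 15/4) = 105*(3/4) = 315/4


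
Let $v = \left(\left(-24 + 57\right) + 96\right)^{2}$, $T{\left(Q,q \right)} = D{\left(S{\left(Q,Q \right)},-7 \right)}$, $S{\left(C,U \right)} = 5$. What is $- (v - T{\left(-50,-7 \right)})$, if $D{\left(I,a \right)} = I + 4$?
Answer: $-16632$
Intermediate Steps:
$D{\left(I,a \right)} = 4 + I$
$T{\left(Q,q \right)} = 9$ ($T{\left(Q,q \right)} = 4 + 5 = 9$)
$v = 16641$ ($v = \left(33 + 96\right)^{2} = 129^{2} = 16641$)
$- (v - T{\left(-50,-7 \right)}) = - (16641 - 9) = \left(-1\right) 16632 = -16632$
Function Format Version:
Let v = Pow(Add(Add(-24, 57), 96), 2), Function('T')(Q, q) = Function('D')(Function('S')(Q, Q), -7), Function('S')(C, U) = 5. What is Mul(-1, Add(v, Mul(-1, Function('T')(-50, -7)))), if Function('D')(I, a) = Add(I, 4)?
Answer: -16632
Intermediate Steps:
Function('D')(I, a) = Add(4, I)
Function('T')(Q, q) = 9 (Function('T')(Q, q) = Add(4, 5) = 9)
v = 16641 (v = Pow(Add(33, 96), 2) = Pow(129, 2) = 16641)
Mul(-1, Add(v, Mul(-1, Function('T')(-50, -7)))) = Mul(-1, Add(16641, Mul(-1, 9))) = Mul(-1, Add(16641, -9)) = Mul(-1, 16632) = -16632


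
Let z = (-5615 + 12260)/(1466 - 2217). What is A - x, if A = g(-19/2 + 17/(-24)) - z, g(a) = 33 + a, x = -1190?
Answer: 22018837/18024 ≈ 1221.6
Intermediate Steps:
z = -6645/751 (z = 6645/(-751) = 6645*(-1/751) = -6645/751 ≈ -8.8482)
A = 570277/18024 (A = (33 + (-19/2 + 17/(-24))) - 1*(-6645/751) = (33 + (-19*½ + 17*(-1/24))) + 6645/751 = (33 + (-19/2 - 17/24)) + 6645/751 = (33 - 245/24) + 6645/751 = 547/24 + 6645/751 = 570277/18024 ≈ 31.640)
A - x = 570277/18024 - 1*(-1190) = 570277/18024 + 1190 = 22018837/18024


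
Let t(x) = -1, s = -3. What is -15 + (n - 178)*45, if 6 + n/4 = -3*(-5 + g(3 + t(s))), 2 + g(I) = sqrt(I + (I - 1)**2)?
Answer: -5325 - 540*sqrt(3) ≈ -6260.3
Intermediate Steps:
g(I) = -2 + sqrt(I + (-1 + I)**2) (g(I) = -2 + sqrt(I + (I - 1)**2) = -2 + sqrt(I + (-1 + I)**2))
n = 60 - 12*sqrt(3) (n = -24 + 4*(-3*(-5 + (-2 + sqrt((3 - 1) + (-1 + (3 - 1))**2)))) = -24 + 4*(-3*(-5 + (-2 + sqrt(2 + (-1 + 2)**2)))) = -24 + 4*(-3*(-5 + (-2 + sqrt(2 + 1**2)))) = -24 + 4*(-3*(-5 + (-2 + sqrt(2 + 1)))) = -24 + 4*(-3*(-5 + (-2 + sqrt(3)))) = -24 + 4*(-3*(-7 + sqrt(3))) = -24 + 4*(21 - 3*sqrt(3)) = -24 + (84 - 12*sqrt(3)) = 60 - 12*sqrt(3) ≈ 39.215)
-15 + (n - 178)*45 = -15 + ((60 - 12*sqrt(3)) - 178)*45 = -15 + (-118 - 12*sqrt(3))*45 = -15 + (-5310 - 540*sqrt(3)) = -5325 - 540*sqrt(3)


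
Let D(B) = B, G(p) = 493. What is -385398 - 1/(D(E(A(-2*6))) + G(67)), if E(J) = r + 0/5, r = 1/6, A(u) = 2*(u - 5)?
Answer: -1140392688/2959 ≈ -3.8540e+5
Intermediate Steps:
A(u) = -10 + 2*u (A(u) = 2*(-5 + u) = -10 + 2*u)
r = ⅙ ≈ 0.16667
E(J) = ⅙ (E(J) = ⅙ + 0/5 = ⅙ + 0*(⅕) = ⅙ + 0 = ⅙)
-385398 - 1/(D(E(A(-2*6))) + G(67)) = -385398 - 1/(⅙ + 493) = -385398 - 1/2959/6 = -385398 - 1*6/2959 = -385398 - 6/2959 = -1140392688/2959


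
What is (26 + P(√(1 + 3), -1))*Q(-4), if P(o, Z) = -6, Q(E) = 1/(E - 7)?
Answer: -20/11 ≈ -1.8182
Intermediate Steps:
Q(E) = 1/(-7 + E)
(26 + P(√(1 + 3), -1))*Q(-4) = (26 - 6)/(-7 - 4) = 20/(-11) = 20*(-1/11) = -20/11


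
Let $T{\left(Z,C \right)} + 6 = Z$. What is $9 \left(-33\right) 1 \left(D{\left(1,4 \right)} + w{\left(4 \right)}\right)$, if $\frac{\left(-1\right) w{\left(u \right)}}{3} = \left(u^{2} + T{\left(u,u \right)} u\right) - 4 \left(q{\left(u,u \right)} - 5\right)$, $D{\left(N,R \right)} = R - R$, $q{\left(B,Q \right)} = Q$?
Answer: $10692$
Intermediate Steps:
$T{\left(Z,C \right)} = -6 + Z$
$D{\left(N,R \right)} = 0$
$w{\left(u \right)} = -60 - 3 u^{2} + 12 u - 3 u \left(-6 + u\right)$ ($w{\left(u \right)} = - 3 \left(\left(u^{2} + \left(-6 + u\right) u\right) - 4 \left(u - 5\right)\right) = - 3 \left(\left(u^{2} + u \left(-6 + u\right)\right) - 4 \left(-5 + u\right)\right) = - 3 \left(\left(u^{2} + u \left(-6 + u\right)\right) - \left(-20 + 4 u\right)\right) = - 3 \left(20 + u^{2} - 4 u + u \left(-6 + u\right)\right) = -60 - 3 u^{2} + 12 u - 3 u \left(-6 + u\right)$)
$9 \left(-33\right) 1 \left(D{\left(1,4 \right)} + w{\left(4 \right)}\right) = 9 \left(-33\right) 1 \left(0 - \left(-60 + 96\right)\right) = - 297 \cdot 1 \left(0 - 36\right) = - 297 \cdot 1 \left(-36\right) = \left(-297\right) \left(-36\right) = 10692$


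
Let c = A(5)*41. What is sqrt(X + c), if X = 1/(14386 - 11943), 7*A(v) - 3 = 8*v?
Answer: 2*sqrt(375787146)/2443 ≈ 15.870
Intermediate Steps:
A(v) = 3/7 + 8*v/7 (A(v) = 3/7 + (8*v)/7 = 3/7 + 8*v/7)
X = 1/2443 ≈ 0.00040933
c = 1763/7 (c = (3/7 + (8/7)*5)*41 = (3/7 + 40/7)*41 = (43/7)*41 = 1763/7 ≈ 251.86)
sqrt(X + c) = sqrt(1/2443 + 1763/7) = sqrt(615288/2443) = 2*sqrt(375787146)/2443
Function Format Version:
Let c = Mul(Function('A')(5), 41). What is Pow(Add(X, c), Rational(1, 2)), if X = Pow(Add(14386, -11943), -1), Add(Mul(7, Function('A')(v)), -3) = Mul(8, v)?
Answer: Mul(Rational(2, 2443), Pow(375787146, Rational(1, 2))) ≈ 15.870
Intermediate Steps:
Function('A')(v) = Add(Rational(3, 7), Mul(Rational(8, 7), v)) (Function('A')(v) = Add(Rational(3, 7), Mul(Rational(1, 7), Mul(8, v))) = Add(Rational(3, 7), Mul(Rational(8, 7), v)))
X = Rational(1, 2443) (X = Pow(2443, -1) = Rational(1, 2443) ≈ 0.00040933)
c = Rational(1763, 7) (c = Mul(Add(Rational(3, 7), Mul(Rational(8, 7), 5)), 41) = Mul(Add(Rational(3, 7), Rational(40, 7)), 41) = Mul(Rational(43, 7), 41) = Rational(1763, 7) ≈ 251.86)
Pow(Add(X, c), Rational(1, 2)) = Pow(Add(Rational(1, 2443), Rational(1763, 7)), Rational(1, 2)) = Pow(Rational(615288, 2443), Rational(1, 2)) = Mul(Rational(2, 2443), Pow(375787146, Rational(1, 2)))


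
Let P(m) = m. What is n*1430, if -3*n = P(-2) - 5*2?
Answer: 5720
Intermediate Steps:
n = 4 (n = -(-2 - 5*2)/3 = -(-2 - 10)/3 = -⅓*(-12) = 4)
n*1430 = 4*1430 = 5720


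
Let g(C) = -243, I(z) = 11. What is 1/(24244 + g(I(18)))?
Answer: 1/24001 ≈ 4.1665e-5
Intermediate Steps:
1/(24244 + g(I(18))) = 1/(24244 - 243) = 1/24001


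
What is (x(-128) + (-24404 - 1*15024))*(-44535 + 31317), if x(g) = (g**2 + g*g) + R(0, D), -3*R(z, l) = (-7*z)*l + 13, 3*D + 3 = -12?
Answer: 88089158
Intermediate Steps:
D = -5 (D = -1 + (1/3)*(-12) = -1 - 4 = -5)
R(z, l) = -13/3 + 7*l*z/3 (R(z, l) = -((-7*z)*l + 13)/3 = -(-7*l*z + 13)/3 = -(13 - 7*l*z)/3 = -13/3 + 7*l*z/3)
x(g) = -13/3 + 2*g**2 (x(g) = (g**2 + g*g) + (-13/3 + (7/3)*(-5)*0) = (g**2 + g**2) + (-13/3 + 0) = 2*g**2 - 13/3 = -13/3 + 2*g**2)
(x(-128) + (-24404 - 1*15024))*(-44535 + 31317) = ((-13/3 + 2*(-128)**2) + (-24404 - 1*15024))*(-44535 + 31317) = ((-13/3 + 2*16384) + (-24404 - 15024))*(-13218) = ((-13/3 + 32768) - 39428)*(-13218) = (98291/3 - 39428)*(-13218) = -19993/3*(-13218) = 88089158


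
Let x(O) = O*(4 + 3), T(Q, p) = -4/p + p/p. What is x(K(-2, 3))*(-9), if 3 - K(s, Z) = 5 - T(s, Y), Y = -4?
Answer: 0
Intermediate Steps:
T(Q, p) = 1 - 4/p (T(Q, p) = -4/p + 1 = 1 - 4/p)
K(s, Z) = 0 (K(s, Z) = 3 - (5 - (-4 - 4)/(-4)) = 3 - (5 - (-1)*(-8)/4) = 3 - (5 - 1*2) = 3 - (5 - 2) = 3 - 1*3 = 3 - 3 = 0)
x(O) = 7*O (x(O) = O*7 = 7*O)
x(K(-2, 3))*(-9) = (7*0)*(-9) = 0*(-9) = 0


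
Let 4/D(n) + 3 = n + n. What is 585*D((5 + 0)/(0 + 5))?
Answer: -2340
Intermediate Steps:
D(n) = 4/(-3 + 2*n) (D(n) = 4/(-3 + (n + n)) = 4/(-3 + 2*n))
585*D((5 + 0)/(0 + 5)) = 585*(4/(-3 + 2*((5 + 0)/(0 + 5)))) = 585*(4/(-3 + 2*(5/5))) = 585*(4/(-3 + 2*(5*(⅕)))) = 585*(4/(-3 + 2*1)) = 585*(4/(-3 + 2)) = 585*(4/(-1)) = 585*(4*(-1)) = 585*(-4) = -2340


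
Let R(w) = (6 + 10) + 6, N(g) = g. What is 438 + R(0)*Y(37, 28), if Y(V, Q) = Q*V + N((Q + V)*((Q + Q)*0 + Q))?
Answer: 63270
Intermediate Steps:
Y(V, Q) = Q*V + Q*(Q + V) (Y(V, Q) = Q*V + (Q + V)*((Q + Q)*0 + Q) = Q*V + (Q + V)*((2*Q)*0 + Q) = Q*V + (Q + V)*(0 + Q) = Q*V + (Q + V)*Q = Q*V + Q*(Q + V))
R(w) = 22 (R(w) = 16 + 6 = 22)
438 + R(0)*Y(37, 28) = 438 + 22*(28*(28 + 2*37)) = 438 + 22*(28*(28 + 74)) = 438 + 22*(28*102) = 438 + 22*2856 = 438 + 62832 = 63270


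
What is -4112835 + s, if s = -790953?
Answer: -4903788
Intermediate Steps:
-4112835 + s = -4112835 - 790953 = -4903788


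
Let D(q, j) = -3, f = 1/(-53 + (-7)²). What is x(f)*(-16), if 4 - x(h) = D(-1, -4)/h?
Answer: 128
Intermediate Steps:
f = -¼ (f = 1/(-53 + 49) = 1/(-4) = -¼ ≈ -0.25000)
x(h) = 4 + 3/h (x(h) = 4 - (-3)/h = 4 + 3/h)
x(f)*(-16) = (4 + 3/(-¼))*(-16) = (4 + 3*(-4))*(-16) = (4 - 12)*(-16) = -8*(-16) = 128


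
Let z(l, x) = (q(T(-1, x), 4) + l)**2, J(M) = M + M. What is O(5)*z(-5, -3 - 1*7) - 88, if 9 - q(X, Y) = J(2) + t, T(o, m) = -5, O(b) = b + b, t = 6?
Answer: 272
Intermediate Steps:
J(M) = 2*M
O(b) = 2*b
q(X, Y) = -1 (q(X, Y) = 9 - (2*2 + 6) = 9 - (4 + 6) = 9 - 1*10 = 9 - 10 = -1)
z(l, x) = (-1 + l)**2
O(5)*z(-5, -3 - 1*7) - 88 = (2*5)*(-1 - 5)**2 - 88 = 10*(-6)**2 - 88 = 10*36 - 88 = 360 - 88 = 272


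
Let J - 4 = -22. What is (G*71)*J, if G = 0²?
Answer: 0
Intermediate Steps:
J = -18 (J = 4 - 22 = -18)
G = 0
(G*71)*J = (0*71)*(-18) = 0*(-18) = 0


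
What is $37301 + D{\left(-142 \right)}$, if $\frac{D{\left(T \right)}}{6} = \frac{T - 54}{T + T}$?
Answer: $\frac{2648665}{71} \approx 37305.0$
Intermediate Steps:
$D{\left(T \right)} = \frac{3 \left(-54 + T\right)}{T}$ ($D{\left(T \right)} = 6 \frac{T - 54}{T + T} = 6 \frac{-54 + T}{2 T} = \frac{3 \left(-54 + T\right)}{T}$)
$37301 + D{\left(-142 \right)} = 37301 + \left(3 - \frac{162}{-142}\right) = 37301 + \left(3 - - \frac{81}{71}\right) = 37301 + \left(3 + \frac{81}{71}\right) = 37301 + \frac{294}{71} = \frac{2648665}{71}$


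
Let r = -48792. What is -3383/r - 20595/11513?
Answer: -965922761/561742296 ≈ -1.7195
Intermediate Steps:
-3383/r - 20595/11513 = -3383/(-48792) - 20595/11513 = -3383*(-1/48792) - 20595*1/11513 = 3383/48792 - 20595/11513 = -965922761/561742296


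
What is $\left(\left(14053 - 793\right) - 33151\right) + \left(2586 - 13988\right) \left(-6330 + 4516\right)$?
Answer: $20663337$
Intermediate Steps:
$\left(\left(14053 - 793\right) - 33151\right) + \left(2586 - 13988\right) \left(-6330 + 4516\right) = \left(\left(14053 - 793\right) - 33151\right) - -20683228 = \left(13260 - 33151\right) + 20683228 = -19891 + 20683228 = 20663337$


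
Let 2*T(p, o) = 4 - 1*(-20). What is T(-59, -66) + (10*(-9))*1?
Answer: -78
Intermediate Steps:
T(p, o) = 12 (T(p, o) = (4 - 1*(-20))/2 = (4 + 20)/2 = (½)*24 = 12)
T(-59, -66) + (10*(-9))*1 = 12 + (10*(-9))*1 = 12 - 90*1 = 12 - 90 = -78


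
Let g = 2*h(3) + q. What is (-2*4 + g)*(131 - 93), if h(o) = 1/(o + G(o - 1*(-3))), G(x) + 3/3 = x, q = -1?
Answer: -665/2 ≈ -332.50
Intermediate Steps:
G(x) = -1 + x
h(o) = 1/(2 + 2*o) (h(o) = 1/(o + (-1 + (o - 1*(-3)))) = 1/(o + (-1 + (o + 3))) = 1/(o + (-1 + (3 + o))) = 1/(o + (2 + o)) = 1/(2 + 2*o))
g = -3/4 (g = 2*(1/(2*(1 + 3))) - 1 = 2*((1/2)/4) - 1 = 2*((1/2)*(1/4)) - 1 = 2*(1/8) - 1 = 1/4 - 1 = -3/4 ≈ -0.75000)
(-2*4 + g)*(131 - 93) = (-2*4 - 3/4)*(131 - 93) = (-8 - 3/4)*38 = -35/4*38 = -665/2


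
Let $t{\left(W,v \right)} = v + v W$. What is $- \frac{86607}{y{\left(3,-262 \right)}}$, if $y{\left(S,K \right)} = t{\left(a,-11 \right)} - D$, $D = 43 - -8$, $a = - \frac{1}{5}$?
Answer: $\frac{433035}{299} \approx 1448.3$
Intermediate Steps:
$a = - \frac{1}{5}$ ($a = \left(-1\right) \frac{1}{5} = - \frac{1}{5} \approx -0.2$)
$t{\left(W,v \right)} = v + W v$
$D = 51$ ($D = 43 + 8 = 51$)
$y{\left(S,K \right)} = - \frac{299}{5}$ ($y{\left(S,K \right)} = - 11 \left(1 - \frac{1}{5}\right) - 51 = \left(-11\right) \frac{4}{5} - 51 = - \frac{44}{5} - 51 = - \frac{299}{5}$)
$- \frac{86607}{y{\left(3,-262 \right)}} = - \frac{86607}{- \frac{299}{5}} = \left(-86607\right) \left(- \frac{5}{299}\right) = \frac{433035}{299}$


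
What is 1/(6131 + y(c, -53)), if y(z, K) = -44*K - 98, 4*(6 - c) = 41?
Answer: 1/8365 ≈ 0.00011955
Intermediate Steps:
c = -17/4 (c = 6 - 1/4*41 = 6 - 41/4 = -17/4 ≈ -4.2500)
y(z, K) = -98 - 44*K
1/(6131 + y(c, -53)) = 1/(6131 + (-98 - 44*(-53))) = 1/(6131 + (-98 + 2332)) = 1/(6131 + 2234) = 1/8365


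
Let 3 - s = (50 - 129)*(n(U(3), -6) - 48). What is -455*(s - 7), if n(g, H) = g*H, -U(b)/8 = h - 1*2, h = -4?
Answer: 12079340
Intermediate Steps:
U(b) = 48 (U(b) = -8*(-4 - 1*2) = -8*(-4 - 2) = -8*(-6) = 48)
n(g, H) = H*g
s = -26541 (s = 3 - (50 - 129)*(-6*48 - 48) = 3 - (-79)*(-288 - 48) = 3 - (-79)*(-336) = 3 - 1*26544 = 3 - 26544 = -26541)
-455*(s - 7) = -455*(-26541 - 7) = -455*(-26548) = 12079340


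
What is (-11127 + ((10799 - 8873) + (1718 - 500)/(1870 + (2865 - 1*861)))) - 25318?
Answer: -66862694/1937 ≈ -34519.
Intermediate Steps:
(-11127 + ((10799 - 8873) + (1718 - 500)/(1870 + (2865 - 1*861)))) - 25318 = (-11127 + (1926 + 1218/(1870 + (2865 - 861)))) - 25318 = (-11127 + (1926 + 1218/(1870 + 2004))) - 25318 = (-11127 + (1926 + 1218/3874)) - 25318 = (-11127 + (1926 + 1218*(1/3874))) - 25318 = (-11127 + (1926 + 609/1937)) - 25318 = (-11127 + 3731271/1937) - 25318 = -17821728/1937 - 25318 = -66862694/1937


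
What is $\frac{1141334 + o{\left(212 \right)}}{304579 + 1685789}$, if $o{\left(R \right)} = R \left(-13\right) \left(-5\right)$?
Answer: $\frac{64173}{110576} \approx 0.58035$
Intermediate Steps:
$o{\left(R \right)} = 65 R$ ($o{\left(R \right)} = - 13 R \left(-5\right) = 65 R$)
$\frac{1141334 + o{\left(212 \right)}}{304579 + 1685789} = \frac{1141334 + 65 \cdot 212}{304579 + 1685789} = \frac{1141334 + 13780}{1990368} = 1155114 \cdot \frac{1}{1990368} = \frac{64173}{110576}$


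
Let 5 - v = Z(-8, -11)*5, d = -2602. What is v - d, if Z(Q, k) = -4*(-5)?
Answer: 2507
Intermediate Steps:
Z(Q, k) = 20
v = -95 (v = 5 - 20*5 = 5 - 1*100 = 5 - 100 = -95)
v - d = -95 - 1*(-2602) = -95 + 2602 = 2507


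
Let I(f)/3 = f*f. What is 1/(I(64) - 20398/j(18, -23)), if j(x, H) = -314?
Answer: 157/1939415 ≈ 8.0952e-5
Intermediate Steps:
I(f) = 3*f² (I(f) = 3*(f*f) = 3*f²)
1/(I(64) - 20398/j(18, -23)) = 1/(3*64² - 20398/(-314)) = 1/(3*4096 - 20398*(-1/314)) = 1/(12288 + 10199/157) = 1/(1939415/157) = 157/1939415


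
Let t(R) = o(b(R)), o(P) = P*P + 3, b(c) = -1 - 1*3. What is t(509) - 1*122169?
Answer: -122150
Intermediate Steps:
b(c) = -4 (b(c) = -1 - 3 = -4)
o(P) = 3 + P**2 (o(P) = P**2 + 3 = 3 + P**2)
t(R) = 19 (t(R) = 3 + (-4)**2 = 3 + 16 = 19)
t(509) - 1*122169 = 19 - 1*122169 = 19 - 122169 = -122150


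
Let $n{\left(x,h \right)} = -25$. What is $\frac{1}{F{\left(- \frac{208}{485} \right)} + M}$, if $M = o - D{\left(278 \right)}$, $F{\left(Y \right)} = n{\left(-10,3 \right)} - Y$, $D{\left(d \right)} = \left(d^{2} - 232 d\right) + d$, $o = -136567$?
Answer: $- \frac{485}{72583922} \approx -6.6819 \cdot 10^{-6}$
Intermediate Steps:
$D{\left(d \right)} = d^{2} - 231 d$
$F{\left(Y \right)} = -25 - Y$
$M = -149633$ ($M = -136567 - 278 \left(-231 + 278\right) = -136567 - 278 \cdot 47 = -136567 - 13066 = -149633$)
$\frac{1}{F{\left(- \frac{208}{485} \right)} + M} = \frac{1}{\left(-25 - - \frac{208}{485}\right) - 149633} = \frac{1}{\left(-25 + \frac{208}{485}\right) - 149633} = \frac{1}{- \frac{11917}{485} - 149633} = \frac{1}{- \frac{72583922}{485}} = - \frac{485}{72583922}$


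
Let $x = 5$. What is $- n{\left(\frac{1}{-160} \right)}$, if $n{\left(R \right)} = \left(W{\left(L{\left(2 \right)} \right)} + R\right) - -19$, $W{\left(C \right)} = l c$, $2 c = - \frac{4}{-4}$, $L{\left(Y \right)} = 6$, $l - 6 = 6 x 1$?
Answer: $- \frac{5919}{160} \approx -36.994$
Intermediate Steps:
$l = 36$ ($l = 6 + 6 \cdot 5 \cdot 1 = 6 + 30 \cdot 1 = 6 + 30 = 36$)
$c = \frac{1}{2}$ ($c = \frac{\left(-4\right) \frac{1}{-4}}{2} = \frac{\left(-4\right) \left(- \frac{1}{4}\right)}{2} = \frac{1}{2} \cdot 1 = \frac{1}{2} \approx 0.5$)
$W{\left(C \right)} = 18$ ($W{\left(C \right)} = 36 \cdot \frac{1}{2} = 18$)
$n{\left(R \right)} = 37 + R$ ($n{\left(R \right)} = \left(18 + R\right) - -19 = \left(18 + R\right) + 19 = 37 + R$)
$- n{\left(\frac{1}{-160} \right)} = - (37 + \frac{1}{-160}) = - (37 - \frac{1}{160}) = \left(-1\right) \frac{5919}{160} = - \frac{5919}{160}$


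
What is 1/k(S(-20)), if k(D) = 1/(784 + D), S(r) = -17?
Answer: 767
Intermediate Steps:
1/k(S(-20)) = 1/(1/(784 - 17)) = 1/(1/767) = 767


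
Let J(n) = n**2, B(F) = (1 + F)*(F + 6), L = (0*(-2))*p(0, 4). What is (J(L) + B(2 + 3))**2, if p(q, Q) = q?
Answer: 4356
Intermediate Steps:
L = 0 (L = (0*(-2))*0 = 0*0 = 0)
B(F) = (1 + F)*(6 + F)
(J(L) + B(2 + 3))**2 = (0**2 + (6 + (2 + 3)**2 + 7*(2 + 3)))**2 = (0 + (6 + 5**2 + 7*5))**2 = (0 + (6 + 25 + 35))**2 = (0 + 66)**2 = 66**2 = 4356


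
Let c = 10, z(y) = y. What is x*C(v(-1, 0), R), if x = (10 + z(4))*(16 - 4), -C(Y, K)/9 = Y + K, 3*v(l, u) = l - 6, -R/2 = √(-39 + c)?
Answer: 3528 + 3024*I*√29 ≈ 3528.0 + 16285.0*I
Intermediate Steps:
R = -2*I*√29 (R = -2*√(-39 + 10) = -2*I*√29 ≈ -10.77*I)
v(l, u) = -2 + l/3 (v(l, u) = (l - 6)/3 = (-6 + l)/3 = -2 + l/3)
C(Y, K) = -9*K - 9*Y (C(Y, K) = -9*(Y + K) = -9*(K + Y) = -9*K - 9*Y)
x = 168 (x = (10 + 4)*(16 - 4) = 14*12 = 168)
x*C(v(-1, 0), R) = 168*(-(-18)*I*√29 - 9*(-2 + (⅓)*(-1))) = 168*(18*I*√29 - 9*(-2 - ⅓)) = 168*(18*I*√29 - 9*(-7/3)) = 168*(18*I*√29 + 21) = 168*(21 + 18*I*√29) = 3528 + 3024*I*√29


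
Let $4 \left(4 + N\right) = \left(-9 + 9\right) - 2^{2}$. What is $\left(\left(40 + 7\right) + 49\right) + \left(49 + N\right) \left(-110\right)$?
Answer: $-4744$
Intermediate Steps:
$N = -5$ ($N = -4 + \frac{\left(-9 + 9\right) - 2^{2}}{4} = -4 + \frac{0 - 4}{4} = -4 + \frac{1}{4} \left(-4\right) = -4 - 1 = -5$)
$\left(\left(40 + 7\right) + 49\right) + \left(49 + N\right) \left(-110\right) = \left(\left(40 + 7\right) + 49\right) + \left(49 - 5\right) \left(-110\right) = \left(47 + 49\right) + 44 \left(-110\right) = 96 - 4840 = -4744$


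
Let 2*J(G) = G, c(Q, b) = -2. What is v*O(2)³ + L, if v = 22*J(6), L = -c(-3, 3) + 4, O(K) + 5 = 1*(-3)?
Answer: -33786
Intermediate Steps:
O(K) = -8 (O(K) = -5 + 1*(-3) = -5 - 3 = -8)
J(G) = G/2
L = 6 (L = -1*(-2) + 4 = 2 + 4 = 6)
v = 66 (v = 22*((½)*6) = 22*3 = 66)
v*O(2)³ + L = 66*(-8)³ + 6 = 66*(-512) + 6 = -33792 + 6 = -33786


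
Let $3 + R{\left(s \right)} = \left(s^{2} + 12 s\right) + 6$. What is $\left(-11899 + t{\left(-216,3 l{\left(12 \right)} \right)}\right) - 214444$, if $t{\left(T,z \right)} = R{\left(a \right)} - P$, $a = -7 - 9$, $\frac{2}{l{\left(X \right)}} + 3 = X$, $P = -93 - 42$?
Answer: $-226141$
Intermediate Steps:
$P = -135$ ($P = -93 - 42 = -135$)
$l{\left(X \right)} = \frac{2}{-3 + X}$
$a = -16$ ($a = -7 - 9 = -16$)
$R{\left(s \right)} = 3 + s^{2} + 12 s$ ($R{\left(s \right)} = -3 + \left(\left(s^{2} + 12 s\right) + 6\right) = -3 + \left(6 + s^{2} + 12 s\right) = 3 + s^{2} + 12 s$)
$t{\left(T,z \right)} = 202$ ($t{\left(T,z \right)} = \left(3 + \left(-16\right)^{2} + 12 \left(-16\right)\right) - -135 = \left(3 + 256 - 192\right) + 135 = 67 + 135 = 202$)
$\left(-11899 + t{\left(-216,3 l{\left(12 \right)} \right)}\right) - 214444 = \left(-11899 + 202\right) - 214444 = -11697 - 214444 = -226141$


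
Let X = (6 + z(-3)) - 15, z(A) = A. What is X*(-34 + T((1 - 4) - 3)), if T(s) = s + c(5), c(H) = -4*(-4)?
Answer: 288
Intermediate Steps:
c(H) = 16
T(s) = 16 + s (T(s) = s + 16 = 16 + s)
X = -12 (X = (6 - 3) - 15 = 3 - 15 = -12)
X*(-34 + T((1 - 4) - 3)) = -12*(-34 + (16 + ((1 - 4) - 3))) = -12*(-34 + (16 + (-3 - 3))) = -12*(-34 + (16 - 6)) = -12*(-34 + 10) = -12*(-24) = 288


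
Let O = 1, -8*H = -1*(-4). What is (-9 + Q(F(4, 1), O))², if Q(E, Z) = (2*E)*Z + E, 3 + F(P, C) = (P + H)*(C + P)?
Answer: 4761/4 ≈ 1190.3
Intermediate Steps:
H = -½ (H = -(-1)*(-4)/8 = -⅛*4 = -½ ≈ -0.50000)
F(P, C) = -3 + (-½ + P)*(C + P) (F(P, C) = -3 + (P - ½)*(C + P) = -3 + (-½ + P)*(C + P))
Q(E, Z) = E + 2*E*Z (Q(E, Z) = 2*E*Z + E = E + 2*E*Z)
(-9 + Q(F(4, 1), O))² = (-9 + (-3 + 4² - ½*1 - ½*4 + 1*4)*(1 + 2*1))² = (-9 + (-3 + 16 - ½ - 2 + 4)*(1 + 2))² = (-9 + (29/2)*3)² = (-9 + 87/2)² = (69/2)² = 4761/4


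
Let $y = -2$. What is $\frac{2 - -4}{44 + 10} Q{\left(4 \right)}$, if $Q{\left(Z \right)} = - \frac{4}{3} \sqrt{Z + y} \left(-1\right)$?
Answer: $\frac{4 \sqrt{2}}{27} \approx 0.20951$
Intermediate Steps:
$Q{\left(Z \right)} = \frac{4 \sqrt{-2 + Z}}{3}$ ($Q{\left(Z \right)} = - \frac{4}{3} \sqrt{Z - 2} \left(-1\right) = \left(-4\right) \frac{1}{3} \sqrt{-2 + Z} \left(-1\right) = - \frac{4 \sqrt{-2 + Z}}{3} \left(-1\right) = \frac{4 \sqrt{-2 + Z}}{3}$)
$\frac{2 - -4}{44 + 10} Q{\left(4 \right)} = \frac{2 - -4}{44 + 10} \frac{4 \sqrt{-2 + 4}}{3} = \frac{2 + 4}{54} \frac{4 \sqrt{2}}{3} = 6 \cdot \frac{1}{54} \frac{4 \sqrt{2}}{3} = \frac{\frac{4}{3} \sqrt{2}}{9} = \frac{4 \sqrt{2}}{27}$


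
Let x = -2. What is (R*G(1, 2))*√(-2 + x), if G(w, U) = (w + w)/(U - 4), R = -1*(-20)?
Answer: -40*I ≈ -40.0*I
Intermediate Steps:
R = 20
G(w, U) = 2*w/(-4 + U) (G(w, U) = (2*w)/(-4 + U) = 2*w/(-4 + U))
(R*G(1, 2))*√(-2 + x) = (20*(2*1/(-4 + 2)))*√(-2 - 2) = (20*(2*1/(-2)))*√(-4) = (20*(2*1*(-½)))*(2*I) = (20*(-1))*(2*I) = -40*I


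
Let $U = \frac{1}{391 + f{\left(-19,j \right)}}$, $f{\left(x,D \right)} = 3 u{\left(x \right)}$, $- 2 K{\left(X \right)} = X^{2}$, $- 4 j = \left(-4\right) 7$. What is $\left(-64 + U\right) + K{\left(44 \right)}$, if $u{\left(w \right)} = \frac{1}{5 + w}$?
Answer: $- \frac{5646058}{5471} \approx -1032.0$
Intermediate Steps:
$j = 7$ ($j = - \frac{\left(-4\right) 7}{4} = \left(- \frac{1}{4}\right) \left(-28\right) = 7$)
$K{\left(X \right)} = - \frac{X^{2}}{2}$
$f{\left(x,D \right)} = \frac{3}{5 + x}$
$U = \frac{14}{5471}$ ($U = \frac{1}{391 + \frac{3}{5 - 19}} = \frac{1}{391 + \frac{3}{-14}} = \frac{1}{391 + 3 \left(- \frac{1}{14}\right)} = \frac{1}{391 - \frac{3}{14}} = \frac{1}{\frac{5471}{14}} = \frac{14}{5471} \approx 0.0025589$)
$\left(-64 + U\right) + K{\left(44 \right)} = \left(-64 + \frac{14}{5471}\right) - \frac{44^{2}}{2} = - \frac{350130}{5471} - 968 = - \frac{5646058}{5471}$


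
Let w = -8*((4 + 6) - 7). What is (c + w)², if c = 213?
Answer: 35721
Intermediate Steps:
w = -24 (w = -8*(10 - 7) = -8*3 = -24)
(c + w)² = (213 - 24)² = 189² = 35721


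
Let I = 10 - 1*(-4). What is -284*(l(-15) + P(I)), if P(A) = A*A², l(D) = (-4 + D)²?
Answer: -881820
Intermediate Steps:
I = 14 (I = 10 + 4 = 14)
P(A) = A³
-284*(l(-15) + P(I)) = -284*((-4 - 15)² + 14³) = -284*((-19)² + 2744) = -284*(361 + 2744) = -284*3105 = -881820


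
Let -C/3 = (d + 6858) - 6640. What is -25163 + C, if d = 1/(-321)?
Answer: -2762418/107 ≈ -25817.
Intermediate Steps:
d = -1/321 ≈ -0.0031153
C = -69977/107 (C = -3*((-1/321 + 6858) - 6640) = -3*(2201417/321 - 6640) = -3*69977/321 = -69977/107 ≈ -653.99)
-25163 + C = -25163 - 69977/107 = -2762418/107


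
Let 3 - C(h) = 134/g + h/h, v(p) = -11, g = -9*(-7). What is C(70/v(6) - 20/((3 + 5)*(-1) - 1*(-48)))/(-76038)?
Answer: 4/2395197 ≈ 1.6700e-6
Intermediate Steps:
g = 63
C(h) = -8/63 (C(h) = 3 - (134/63 + h/h) = 3 - (134*(1/63) + 1) = 3 - (134/63 + 1) = 3 - 1*197/63 = 3 - 197/63 = -8/63)
C(70/v(6) - 20/((3 + 5)*(-1) - 1*(-48)))/(-76038) = -8/63/(-76038) = -8/63*(-1/76038) = 4/2395197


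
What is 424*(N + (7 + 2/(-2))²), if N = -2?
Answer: 14416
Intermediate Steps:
424*(N + (7 + 2/(-2))²) = 424*(-2 + (7 + 2/(-2))²) = 424*(-2 + (7 + 2*(-½))²) = 424*(-2 + (7 - 1)²) = 424*(-2 + 6²) = 424*(-2 + 36) = 424*34 = 14416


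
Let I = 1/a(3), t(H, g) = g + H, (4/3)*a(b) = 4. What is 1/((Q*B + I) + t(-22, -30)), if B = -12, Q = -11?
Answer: 3/241 ≈ 0.012448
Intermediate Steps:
a(b) = 3 (a(b) = (3/4)*4 = 3)
t(H, g) = H + g
I = 1/3 ≈ 0.33333
1/((Q*B + I) + t(-22, -30)) = 1/((-11*(-12) + 1/3) + (-22 - 30)) = 1/((132 + 1/3) - 52) = 1/(397/3 - 52) = 1/(241/3) = 3/241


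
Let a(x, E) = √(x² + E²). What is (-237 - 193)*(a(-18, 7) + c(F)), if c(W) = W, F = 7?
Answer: -3010 - 430*√373 ≈ -11315.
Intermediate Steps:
a(x, E) = √(E² + x²)
(-237 - 193)*(a(-18, 7) + c(F)) = (-237 - 193)*(√(7² + (-18)²) + 7) = -430*(√(49 + 324) + 7) = -430*(√373 + 7) = -430*(7 + √373) = -3010 - 430*√373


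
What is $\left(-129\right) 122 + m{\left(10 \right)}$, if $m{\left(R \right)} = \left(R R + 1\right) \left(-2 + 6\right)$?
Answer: $-15334$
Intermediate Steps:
$m{\left(R \right)} = 4 + 4 R^{2}$ ($m{\left(R \right)} = \left(R^{2} + 1\right) 4 = \left(1 + R^{2}\right) 4 = 4 + 4 R^{2}$)
$\left(-129\right) 122 + m{\left(10 \right)} = \left(-129\right) 122 + \left(4 + 4 \cdot 10^{2}\right) = -15738 + \left(4 + 4 \cdot 100\right) = -15738 + \left(4 + 400\right) = -15738 + 404 = -15334$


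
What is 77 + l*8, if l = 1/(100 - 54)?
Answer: 1775/23 ≈ 77.174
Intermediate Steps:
l = 1/46 ≈ 0.021739
77 + l*8 = 77 + (1/46)*8 = 77 + 4/23 = 1775/23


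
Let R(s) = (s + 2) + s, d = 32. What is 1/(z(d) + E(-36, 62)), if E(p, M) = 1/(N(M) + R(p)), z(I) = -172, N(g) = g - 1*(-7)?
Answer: -1/173 ≈ -0.0057803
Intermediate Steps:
R(s) = 2 + 2*s (R(s) = (2 + s) + s = 2 + 2*s)
N(g) = 7 + g (N(g) = g + 7 = 7 + g)
E(p, M) = 1/(9 + M + 2*p) (E(p, M) = 1/((7 + M) + (2 + 2*p)) = 1/(9 + M + 2*p))
1/(z(d) + E(-36, 62)) = 1/(-172 + 1/(9 + 62 + 2*(-36))) = 1/(-172 + 1/(9 + 62 - 72)) = 1/(-172 + 1/(-1)) = 1/(-172 - 1) = 1/(-173) = -1/173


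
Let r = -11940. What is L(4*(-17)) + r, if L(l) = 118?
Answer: -11822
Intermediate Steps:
L(4*(-17)) + r = 118 - 11940 = -11822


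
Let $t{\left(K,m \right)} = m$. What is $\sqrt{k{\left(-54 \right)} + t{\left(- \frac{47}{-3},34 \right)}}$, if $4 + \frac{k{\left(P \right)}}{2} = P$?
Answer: $i \sqrt{82} \approx 9.0554 i$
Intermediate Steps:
$k{\left(P \right)} = -8 + 2 P$
$\sqrt{k{\left(-54 \right)} + t{\left(- \frac{47}{-3},34 \right)}} = \sqrt{\left(-8 + 2 \left(-54\right)\right) + 34} = \sqrt{\left(-8 - 108\right) + 34} = \sqrt{-116 + 34} = \sqrt{-82} = i \sqrt{82}$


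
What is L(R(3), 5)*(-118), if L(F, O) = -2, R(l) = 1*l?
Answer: 236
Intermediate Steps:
R(l) = l
L(R(3), 5)*(-118) = -2*(-118) = 236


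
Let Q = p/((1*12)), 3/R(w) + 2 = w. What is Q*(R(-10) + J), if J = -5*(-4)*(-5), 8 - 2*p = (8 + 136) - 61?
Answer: 10025/32 ≈ 313.28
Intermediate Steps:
R(w) = 3/(-2 + w)
p = -75/2 (p = 4 - ((8 + 136) - 61)/2 = 4 - (144 - 61)/2 = 4 - ½*83 = 4 - 83/2 = -75/2 ≈ -37.500)
J = -100 (J = 20*(-5) = -100)
Q = -25/8 (Q = -75/(2*(1*12)) = -75/2/12 = -75/2*1/12 = -25/8 ≈ -3.1250)
Q*(R(-10) + J) = -25*(3/(-2 - 10) - 100)/8 = -25*(3/(-12) - 100)/8 = -25*(3*(-1/12) - 100)/8 = -25*(-¼ - 100)/8 = -25/8*(-401/4) = 10025/32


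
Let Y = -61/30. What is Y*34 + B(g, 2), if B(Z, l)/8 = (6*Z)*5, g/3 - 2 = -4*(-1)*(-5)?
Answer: -195437/15 ≈ -13029.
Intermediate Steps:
Y = -61/30 (Y = -61*1/30 = -61/30 ≈ -2.0333)
g = -54 (g = 6 + 3*(-4*(-1)*(-5)) = 6 + 3*(4*(-5)) = 6 + 3*(-20) = 6 - 60 = -54)
B(Z, l) = 240*Z (B(Z, l) = 8*((6*Z)*5) = 8*(30*Z) = 240*Z)
Y*34 + B(g, 2) = -61/30*34 + 240*(-54) = -1037/15 - 12960 = -195437/15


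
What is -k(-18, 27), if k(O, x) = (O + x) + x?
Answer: -36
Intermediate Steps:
k(O, x) = O + 2*x
-k(-18, 27) = -(-18 + 2*27) = -(-18 + 54) = -1*36 = -36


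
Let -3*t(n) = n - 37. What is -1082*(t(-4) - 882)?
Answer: 2818610/3 ≈ 9.3954e+5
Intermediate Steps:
t(n) = 37/3 - n/3 (t(n) = -(n - 37)/3 = -(-37 + n)/3 = 37/3 - n/3)
-1082*(t(-4) - 882) = -1082*((37/3 - 1/3*(-4)) - 882) = -1082*((37/3 + 4/3) - 882) = -1082*(41/3 - 882) = -1082*(-2605/3) = 2818610/3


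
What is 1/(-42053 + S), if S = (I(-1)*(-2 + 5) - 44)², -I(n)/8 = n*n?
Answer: -1/37429 ≈ -2.6717e-5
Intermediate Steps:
I(n) = -8*n² (I(n) = -8*n*n = -8*n²)
S = 4624 (S = ((-8*(-1)²)*(-2 + 5) - 44)² = (-8*1*3 - 44)² = (-8*3 - 44)² = (-24 - 44)² = (-68)² = 4624)
1/(-42053 + S) = 1/(-42053 + 4624) = 1/(-37429) = -1/37429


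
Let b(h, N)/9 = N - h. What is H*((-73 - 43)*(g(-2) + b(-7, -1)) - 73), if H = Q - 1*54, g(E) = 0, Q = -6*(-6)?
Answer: 114066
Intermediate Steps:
Q = 36
H = -18 (H = 36 - 1*54 = 36 - 54 = -18)
b(h, N) = -9*h + 9*N (b(h, N) = 9*(N - h) = -9*h + 9*N)
H*((-73 - 43)*(g(-2) + b(-7, -1)) - 73) = -18*((-73 - 43)*(0 + (-9*(-7) + 9*(-1))) - 73) = -18*(-116*(0 + (63 - 9)) - 73) = -18*(-116*(0 + 54) - 73) = -18*(-116*54 - 73) = -18*(-6264 - 73) = -18*(-6337) = 114066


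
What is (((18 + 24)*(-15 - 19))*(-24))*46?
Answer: 1576512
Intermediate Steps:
(((18 + 24)*(-15 - 19))*(-24))*46 = ((42*(-34))*(-24))*46 = -1428*(-24)*46 = 34272*46 = 1576512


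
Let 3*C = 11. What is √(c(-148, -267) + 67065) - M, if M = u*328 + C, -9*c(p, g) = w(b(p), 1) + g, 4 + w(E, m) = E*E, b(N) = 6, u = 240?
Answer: -236171/3 + 2*√150955/3 ≈ -78465.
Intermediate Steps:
C = 11/3 (C = (⅓)*11 = 11/3 ≈ 3.6667)
w(E, m) = -4 + E² (w(E, m) = -4 + E*E = -4 + E²)
c(p, g) = -32/9 - g/9 (c(p, g) = -((-4 + 6²) + g)/9 = -((-4 + 36) + g)/9 = -(32 + g)/9 = -32/9 - g/9)
M = 236171/3 (M = 240*328 + 11/3 = 78720 + 11/3 = 236171/3 ≈ 78724.)
√(c(-148, -267) + 67065) - M = √((-32/9 - ⅑*(-267)) + 67065) - 1*236171/3 = √((-32/9 + 89/3) + 67065) - 236171/3 = √(235/9 + 67065) - 236171/3 = √(603820/9) - 236171/3 = 2*√150955/3 - 236171/3 = -236171/3 + 2*√150955/3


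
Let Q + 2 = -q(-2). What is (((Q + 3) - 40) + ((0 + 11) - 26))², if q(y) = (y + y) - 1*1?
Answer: 2401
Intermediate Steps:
q(y) = -1 + 2*y (q(y) = 2*y - 1 = -1 + 2*y)
Q = 3 (Q = -2 - (-1 + 2*(-2)) = -2 - (-1 - 4) = -2 - 1*(-5) = -2 + 5 = 3)
(((Q + 3) - 40) + ((0 + 11) - 26))² = (((3 + 3) - 40) + ((0 + 11) - 26))² = ((6 - 40) + (11 - 26))² = (-34 - 15)² = (-49)² = 2401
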